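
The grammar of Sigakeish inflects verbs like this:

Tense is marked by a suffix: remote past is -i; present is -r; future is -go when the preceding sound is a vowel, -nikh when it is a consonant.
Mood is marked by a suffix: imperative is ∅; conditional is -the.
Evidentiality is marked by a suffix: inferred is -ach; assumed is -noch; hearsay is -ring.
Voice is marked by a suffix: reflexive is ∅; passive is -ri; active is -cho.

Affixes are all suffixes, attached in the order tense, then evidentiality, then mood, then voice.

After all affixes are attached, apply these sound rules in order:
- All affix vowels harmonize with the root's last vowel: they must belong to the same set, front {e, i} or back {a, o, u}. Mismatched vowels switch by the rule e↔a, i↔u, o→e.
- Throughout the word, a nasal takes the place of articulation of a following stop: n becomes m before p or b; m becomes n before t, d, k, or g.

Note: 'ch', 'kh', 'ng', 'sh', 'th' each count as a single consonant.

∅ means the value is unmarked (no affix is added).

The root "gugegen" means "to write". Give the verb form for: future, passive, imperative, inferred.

Attach tense future -nikh (after consonant 'n') → gugegennikh.
Attach evidentiality inferred -ach → gugegennikhach.
mood = imperative: zero marking, form stays gugegennikhach.
Attach voice passive -ri → gugegennikhachri.
Apply vowel harmony: gugegennikhachri → gugegennikhechri.
Nasal assimilation: no change.

gugegennikhechri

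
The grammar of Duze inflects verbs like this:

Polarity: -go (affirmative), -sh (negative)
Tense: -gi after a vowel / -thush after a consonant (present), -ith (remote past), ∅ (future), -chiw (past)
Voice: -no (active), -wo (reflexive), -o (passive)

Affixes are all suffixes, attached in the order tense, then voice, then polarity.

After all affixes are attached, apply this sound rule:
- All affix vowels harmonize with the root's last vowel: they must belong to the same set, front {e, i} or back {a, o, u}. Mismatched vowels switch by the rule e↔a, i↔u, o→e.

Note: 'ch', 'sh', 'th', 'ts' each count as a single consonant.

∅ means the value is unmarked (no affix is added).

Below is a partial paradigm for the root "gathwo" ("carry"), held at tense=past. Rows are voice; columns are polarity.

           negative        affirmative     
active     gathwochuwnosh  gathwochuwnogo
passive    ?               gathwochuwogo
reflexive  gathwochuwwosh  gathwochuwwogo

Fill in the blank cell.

gathwochuwosh

Attach tense past -chiw → gathwochiw.
Attach voice passive -o → gathwochiwo.
Attach polarity negative -sh → gathwochiwosh.
Apply vowel harmony: gathwochiwosh → gathwochuwosh.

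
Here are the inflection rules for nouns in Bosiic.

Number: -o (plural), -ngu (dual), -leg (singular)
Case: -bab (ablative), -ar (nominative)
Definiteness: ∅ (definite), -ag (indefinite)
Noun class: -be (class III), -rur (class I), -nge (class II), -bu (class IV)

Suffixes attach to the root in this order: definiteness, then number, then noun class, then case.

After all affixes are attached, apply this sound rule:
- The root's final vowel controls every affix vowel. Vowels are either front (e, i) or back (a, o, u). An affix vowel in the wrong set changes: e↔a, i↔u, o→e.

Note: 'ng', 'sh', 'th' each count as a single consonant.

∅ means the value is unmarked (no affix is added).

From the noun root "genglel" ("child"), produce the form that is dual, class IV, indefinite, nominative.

Attach definiteness indefinite -ag → genglelag.
Attach number dual -ngu → genglelagngu.
Attach noun class class IV -bu → genglelagngubu.
Attach case nominative -ar → genglelagngubuar.
Apply vowel harmony: genglelagngubuar → genglelegngibier.

genglelegngibier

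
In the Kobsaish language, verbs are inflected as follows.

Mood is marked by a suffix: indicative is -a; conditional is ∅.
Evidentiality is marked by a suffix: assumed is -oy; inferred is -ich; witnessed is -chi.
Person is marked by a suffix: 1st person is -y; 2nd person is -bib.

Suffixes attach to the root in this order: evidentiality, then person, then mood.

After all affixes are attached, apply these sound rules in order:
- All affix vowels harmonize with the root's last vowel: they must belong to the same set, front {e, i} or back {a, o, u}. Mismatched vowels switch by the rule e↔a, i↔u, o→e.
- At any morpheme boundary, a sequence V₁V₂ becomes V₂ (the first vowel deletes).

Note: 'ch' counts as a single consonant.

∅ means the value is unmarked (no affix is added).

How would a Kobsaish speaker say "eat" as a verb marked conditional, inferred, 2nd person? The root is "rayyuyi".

rayyuyichbib

Attach evidentiality inferred -ich → rayyuyiich.
Attach person 2nd person -bib → rayyuyiichbib.
mood = conditional: zero marking, form stays rayyuyiichbib.
Vowel harmony: no change.
Apply vowel deletion: rayyuyiichbib → rayyuyichbib.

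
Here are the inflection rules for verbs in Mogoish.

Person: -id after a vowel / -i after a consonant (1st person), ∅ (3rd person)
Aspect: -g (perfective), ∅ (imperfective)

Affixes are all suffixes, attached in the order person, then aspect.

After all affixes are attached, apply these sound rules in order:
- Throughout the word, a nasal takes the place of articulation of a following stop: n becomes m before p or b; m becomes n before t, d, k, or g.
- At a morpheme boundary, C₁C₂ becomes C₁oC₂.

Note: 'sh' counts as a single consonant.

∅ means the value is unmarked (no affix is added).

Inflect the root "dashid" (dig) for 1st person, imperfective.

Attach person 1st person -i (after consonant 'd') → dashidi.
aspect = imperfective: zero marking, form stays dashidi.
Nasal assimilation: no change.
Epenthesis: no change.

dashidi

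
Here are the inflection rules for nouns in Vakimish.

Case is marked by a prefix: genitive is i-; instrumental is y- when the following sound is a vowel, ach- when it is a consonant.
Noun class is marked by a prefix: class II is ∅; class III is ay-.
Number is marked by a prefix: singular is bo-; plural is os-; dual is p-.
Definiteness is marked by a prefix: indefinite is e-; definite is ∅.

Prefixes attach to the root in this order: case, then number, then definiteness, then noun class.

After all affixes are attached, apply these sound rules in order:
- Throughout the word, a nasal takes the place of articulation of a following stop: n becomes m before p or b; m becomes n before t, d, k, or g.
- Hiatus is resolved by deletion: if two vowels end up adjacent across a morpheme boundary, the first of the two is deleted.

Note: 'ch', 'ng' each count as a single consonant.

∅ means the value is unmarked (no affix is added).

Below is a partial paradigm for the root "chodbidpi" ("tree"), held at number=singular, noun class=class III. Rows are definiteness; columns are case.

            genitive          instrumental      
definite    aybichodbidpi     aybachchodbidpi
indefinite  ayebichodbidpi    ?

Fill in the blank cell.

Attach case instrumental ach- (before consonant 'ch') → achchodbidpi.
Attach number singular bo- → boachchodbidpi.
Attach definiteness indefinite e- → eboachchodbidpi.
Attach noun class class III ay- → ayeboachchodbidpi.
Nasal assimilation: no change.
Apply vowel deletion: ayeboachchodbidpi → ayebachchodbidpi.

ayebachchodbidpi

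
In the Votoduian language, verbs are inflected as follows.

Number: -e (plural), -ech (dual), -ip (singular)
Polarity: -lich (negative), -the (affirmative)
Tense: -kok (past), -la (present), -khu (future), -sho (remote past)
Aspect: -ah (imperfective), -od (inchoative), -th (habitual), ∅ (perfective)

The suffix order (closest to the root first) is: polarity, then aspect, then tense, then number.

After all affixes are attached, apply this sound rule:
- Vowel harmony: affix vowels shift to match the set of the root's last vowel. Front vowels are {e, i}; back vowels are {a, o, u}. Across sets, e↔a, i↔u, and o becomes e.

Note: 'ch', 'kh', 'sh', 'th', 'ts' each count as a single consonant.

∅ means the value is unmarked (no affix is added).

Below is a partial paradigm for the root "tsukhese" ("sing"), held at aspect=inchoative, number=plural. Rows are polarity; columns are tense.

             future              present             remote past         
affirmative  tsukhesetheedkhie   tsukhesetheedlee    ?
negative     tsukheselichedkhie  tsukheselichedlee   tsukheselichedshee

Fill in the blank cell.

tsukhesetheedshee

Attach polarity affirmative -the → tsukhesethe.
Attach aspect inchoative -od → tsukhesetheod.
Attach tense remote past -sho → tsukhesetheodsho.
Attach number plural -e → tsukhesetheodshoe.
Apply vowel harmony: tsukhesetheodshoe → tsukhesetheedshee.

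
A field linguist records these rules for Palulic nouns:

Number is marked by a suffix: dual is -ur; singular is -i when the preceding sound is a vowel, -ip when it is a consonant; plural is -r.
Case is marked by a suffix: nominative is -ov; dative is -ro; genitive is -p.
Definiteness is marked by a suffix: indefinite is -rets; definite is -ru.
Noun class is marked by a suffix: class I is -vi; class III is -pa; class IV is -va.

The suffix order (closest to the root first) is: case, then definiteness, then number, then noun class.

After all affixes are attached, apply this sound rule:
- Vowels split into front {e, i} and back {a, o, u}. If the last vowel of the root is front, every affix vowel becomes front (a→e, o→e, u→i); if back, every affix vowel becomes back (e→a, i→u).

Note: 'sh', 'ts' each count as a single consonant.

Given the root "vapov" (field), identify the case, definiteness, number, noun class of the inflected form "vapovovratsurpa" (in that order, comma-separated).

Segment: vapov-ov-rets-ur-pa.
case: -ov → nominative.
definiteness: -rets → indefinite.
number: -ur → dual.
noun class: -pa → class III.

nominative, indefinite, dual, class III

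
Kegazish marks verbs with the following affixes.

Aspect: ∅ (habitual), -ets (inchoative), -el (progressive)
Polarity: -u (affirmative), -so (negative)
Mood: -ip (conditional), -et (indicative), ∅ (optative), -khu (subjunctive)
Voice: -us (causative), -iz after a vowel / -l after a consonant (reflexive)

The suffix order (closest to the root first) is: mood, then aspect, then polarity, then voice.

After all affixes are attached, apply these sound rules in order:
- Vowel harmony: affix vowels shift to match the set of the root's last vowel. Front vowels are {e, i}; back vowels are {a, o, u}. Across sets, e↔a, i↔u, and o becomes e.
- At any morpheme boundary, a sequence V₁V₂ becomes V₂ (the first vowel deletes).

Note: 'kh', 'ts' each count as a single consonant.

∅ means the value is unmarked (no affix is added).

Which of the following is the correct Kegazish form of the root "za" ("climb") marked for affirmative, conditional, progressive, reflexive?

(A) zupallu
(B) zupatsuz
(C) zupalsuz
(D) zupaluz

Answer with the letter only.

D

Attach mood conditional -ip → zaip.
Attach aspect progressive -el → zaipel.
Attach polarity affirmative -u → zaipelu.
Attach voice reflexive -iz (after vowel 'u') → zaipeluiz.
Apply vowel harmony: zaipeluiz → zaupaluuz.
Apply vowel deletion: zaupaluuz → zupaluz.
So the correct form is zupaluz, option (D).
(C) zupalsuz is wrong: it uses negative instead of affirmative for polarity.
(A) zupallu is wrong: it has the affixes in the wrong order.
(B) zupatsuz is wrong: it uses inchoative instead of progressive for aspect.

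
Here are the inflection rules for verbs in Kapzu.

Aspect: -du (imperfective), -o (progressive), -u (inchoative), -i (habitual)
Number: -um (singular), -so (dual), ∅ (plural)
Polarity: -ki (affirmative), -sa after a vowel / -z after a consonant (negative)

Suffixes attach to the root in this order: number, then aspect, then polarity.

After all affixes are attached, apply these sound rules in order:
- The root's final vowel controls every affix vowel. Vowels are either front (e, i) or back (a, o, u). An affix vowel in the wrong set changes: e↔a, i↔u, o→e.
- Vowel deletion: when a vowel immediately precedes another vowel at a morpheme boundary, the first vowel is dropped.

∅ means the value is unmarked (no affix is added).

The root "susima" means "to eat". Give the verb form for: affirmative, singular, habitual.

susimumuku

Attach number singular -um → susimaum.
Attach aspect habitual -i → susimaumi.
Attach polarity affirmative -ki → susimaumiki.
Apply vowel harmony: susimaumiki → susimaumuku.
Apply vowel deletion: susimaumuku → susimumuku.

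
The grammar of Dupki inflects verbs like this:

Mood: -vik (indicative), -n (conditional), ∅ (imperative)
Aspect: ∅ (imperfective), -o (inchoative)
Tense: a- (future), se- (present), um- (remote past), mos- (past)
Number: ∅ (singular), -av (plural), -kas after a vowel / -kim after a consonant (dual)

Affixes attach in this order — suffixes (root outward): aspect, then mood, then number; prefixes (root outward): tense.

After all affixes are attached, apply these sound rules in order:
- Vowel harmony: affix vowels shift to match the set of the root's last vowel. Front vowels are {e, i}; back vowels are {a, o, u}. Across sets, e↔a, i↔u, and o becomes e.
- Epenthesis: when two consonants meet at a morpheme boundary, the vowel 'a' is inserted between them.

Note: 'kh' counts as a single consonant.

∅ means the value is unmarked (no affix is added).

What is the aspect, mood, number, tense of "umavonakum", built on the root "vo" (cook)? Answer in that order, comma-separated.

Segment: um-vo-n-kim.
aspect: ∅ → imperfective.
mood: -n → conditional.
number: -kas/kim → dual.
tense: um- → remote past.

imperfective, conditional, dual, remote past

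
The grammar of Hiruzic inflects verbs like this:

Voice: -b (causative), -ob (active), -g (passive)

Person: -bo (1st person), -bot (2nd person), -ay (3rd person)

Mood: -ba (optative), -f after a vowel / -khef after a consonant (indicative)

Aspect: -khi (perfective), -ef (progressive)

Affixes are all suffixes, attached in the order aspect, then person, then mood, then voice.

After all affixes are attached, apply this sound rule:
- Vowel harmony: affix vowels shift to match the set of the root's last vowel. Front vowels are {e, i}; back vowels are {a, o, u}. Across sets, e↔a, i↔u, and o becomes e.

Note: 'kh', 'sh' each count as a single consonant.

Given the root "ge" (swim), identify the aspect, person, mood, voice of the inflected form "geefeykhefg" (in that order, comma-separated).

progressive, 3rd person, indicative, passive

Segment: ge-ef-ay-khef-g.
aspect: -ef → progressive.
person: -ay → 3rd person.
mood: -f/khef → indicative.
voice: -g → passive.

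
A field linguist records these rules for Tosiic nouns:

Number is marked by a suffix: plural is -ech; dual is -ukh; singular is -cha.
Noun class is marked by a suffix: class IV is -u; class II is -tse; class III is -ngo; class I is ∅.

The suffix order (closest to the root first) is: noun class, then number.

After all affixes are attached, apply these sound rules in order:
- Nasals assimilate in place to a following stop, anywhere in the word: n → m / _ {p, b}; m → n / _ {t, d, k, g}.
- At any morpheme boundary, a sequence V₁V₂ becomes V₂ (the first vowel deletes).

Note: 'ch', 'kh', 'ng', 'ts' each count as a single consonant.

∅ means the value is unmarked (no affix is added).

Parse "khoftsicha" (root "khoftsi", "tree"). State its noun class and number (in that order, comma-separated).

class I, singular

Segment: khoftsi-cha.
noun class: ∅ → class I.
number: -cha → singular.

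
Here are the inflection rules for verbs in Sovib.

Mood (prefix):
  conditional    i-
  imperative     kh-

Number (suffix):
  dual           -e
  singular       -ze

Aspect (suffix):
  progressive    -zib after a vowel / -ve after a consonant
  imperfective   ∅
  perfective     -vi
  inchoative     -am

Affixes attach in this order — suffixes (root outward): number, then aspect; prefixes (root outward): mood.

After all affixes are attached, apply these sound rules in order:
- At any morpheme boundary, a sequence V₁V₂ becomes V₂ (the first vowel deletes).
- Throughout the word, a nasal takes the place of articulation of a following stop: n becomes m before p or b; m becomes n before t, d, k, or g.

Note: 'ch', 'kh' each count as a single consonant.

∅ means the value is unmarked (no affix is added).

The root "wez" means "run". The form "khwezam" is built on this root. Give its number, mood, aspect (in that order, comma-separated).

Segment: kh-wez-e-am.
number: -e → dual.
mood: kh- → imperative.
aspect: -am → inchoative.

dual, imperative, inchoative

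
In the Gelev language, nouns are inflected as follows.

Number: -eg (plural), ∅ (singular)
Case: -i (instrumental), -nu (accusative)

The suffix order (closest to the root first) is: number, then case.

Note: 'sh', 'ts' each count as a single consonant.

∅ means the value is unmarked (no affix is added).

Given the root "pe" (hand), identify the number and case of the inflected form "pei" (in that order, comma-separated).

Segment: pe-i.
number: ∅ → singular.
case: -i → instrumental.

singular, instrumental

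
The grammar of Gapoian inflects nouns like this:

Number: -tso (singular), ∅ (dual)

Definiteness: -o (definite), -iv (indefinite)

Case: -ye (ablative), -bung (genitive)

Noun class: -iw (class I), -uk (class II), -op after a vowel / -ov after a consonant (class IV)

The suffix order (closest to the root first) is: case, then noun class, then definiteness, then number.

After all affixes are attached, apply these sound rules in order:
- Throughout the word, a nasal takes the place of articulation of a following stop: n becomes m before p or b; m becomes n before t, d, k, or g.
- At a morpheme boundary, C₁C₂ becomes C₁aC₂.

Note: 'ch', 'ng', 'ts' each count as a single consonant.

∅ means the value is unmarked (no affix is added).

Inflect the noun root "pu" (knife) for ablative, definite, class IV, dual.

Attach case ablative -ye → puye.
Attach noun class class IV -op (after vowel 'e') → puyeop.
Attach definiteness definite -o → puyeopo.
number = dual: zero marking, form stays puyeopo.
Nasal assimilation: no change.
Epenthesis: no change.

puyeopo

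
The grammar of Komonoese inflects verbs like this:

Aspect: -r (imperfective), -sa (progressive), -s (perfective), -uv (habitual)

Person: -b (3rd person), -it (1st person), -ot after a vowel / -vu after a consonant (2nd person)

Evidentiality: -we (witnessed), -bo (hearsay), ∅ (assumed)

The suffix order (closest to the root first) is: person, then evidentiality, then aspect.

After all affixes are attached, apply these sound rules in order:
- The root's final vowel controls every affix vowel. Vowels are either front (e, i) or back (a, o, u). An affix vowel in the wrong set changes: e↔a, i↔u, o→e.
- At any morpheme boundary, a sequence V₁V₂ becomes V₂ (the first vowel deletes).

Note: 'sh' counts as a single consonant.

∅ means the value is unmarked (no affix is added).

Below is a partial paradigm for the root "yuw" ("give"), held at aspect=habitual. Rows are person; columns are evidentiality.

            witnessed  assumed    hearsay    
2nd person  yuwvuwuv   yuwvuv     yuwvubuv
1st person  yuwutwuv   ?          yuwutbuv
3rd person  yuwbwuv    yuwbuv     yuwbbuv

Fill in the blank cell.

yuwutuv

Attach person 1st person -it → yuwit.
evidentiality = assumed: zero marking, form stays yuwit.
Attach aspect habitual -uv → yuwituv.
Apply vowel harmony: yuwituv → yuwutuv.
Vowel deletion: no change.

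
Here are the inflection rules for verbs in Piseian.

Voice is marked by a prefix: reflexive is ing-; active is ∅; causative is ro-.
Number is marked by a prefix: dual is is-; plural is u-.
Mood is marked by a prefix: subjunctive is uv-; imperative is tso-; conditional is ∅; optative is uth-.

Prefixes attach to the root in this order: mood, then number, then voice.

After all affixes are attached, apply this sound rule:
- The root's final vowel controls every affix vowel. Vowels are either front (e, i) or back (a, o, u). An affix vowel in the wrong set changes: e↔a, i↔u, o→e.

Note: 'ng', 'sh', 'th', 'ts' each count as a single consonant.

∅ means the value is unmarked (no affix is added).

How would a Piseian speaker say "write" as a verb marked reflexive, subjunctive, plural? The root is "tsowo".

unguuvtsowo

Attach mood subjunctive uv- → uvtsowo.
Attach number plural u- → uuvtsowo.
Attach voice reflexive ing- → inguuvtsowo.
Apply vowel harmony: inguuvtsowo → unguuvtsowo.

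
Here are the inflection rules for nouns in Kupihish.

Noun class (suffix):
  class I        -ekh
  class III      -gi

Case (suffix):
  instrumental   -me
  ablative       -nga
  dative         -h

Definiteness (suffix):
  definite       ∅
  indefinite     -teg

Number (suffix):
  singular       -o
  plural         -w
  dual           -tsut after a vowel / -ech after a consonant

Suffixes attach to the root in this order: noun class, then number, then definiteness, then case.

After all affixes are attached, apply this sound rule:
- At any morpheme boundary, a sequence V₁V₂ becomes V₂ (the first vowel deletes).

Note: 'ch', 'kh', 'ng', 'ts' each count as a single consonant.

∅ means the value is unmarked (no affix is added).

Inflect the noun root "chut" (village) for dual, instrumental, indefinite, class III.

Attach noun class class III -gi → chutgi.
Attach number dual -tsut (after vowel 'i') → chutgitsut.
Attach definiteness indefinite -teg → chutgitsutteg.
Attach case instrumental -me → chutgitsuttegme.
Vowel deletion: no change.

chutgitsuttegme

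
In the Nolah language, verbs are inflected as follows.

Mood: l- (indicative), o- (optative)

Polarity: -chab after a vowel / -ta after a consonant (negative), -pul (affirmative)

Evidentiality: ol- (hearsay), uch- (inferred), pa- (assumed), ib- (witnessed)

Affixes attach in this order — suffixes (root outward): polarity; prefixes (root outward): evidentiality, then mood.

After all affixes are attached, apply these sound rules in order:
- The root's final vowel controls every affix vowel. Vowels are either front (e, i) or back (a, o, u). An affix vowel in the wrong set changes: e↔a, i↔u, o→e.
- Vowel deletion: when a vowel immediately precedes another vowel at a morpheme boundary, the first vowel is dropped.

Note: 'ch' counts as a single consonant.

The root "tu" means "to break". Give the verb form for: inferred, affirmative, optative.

uchtupul

Attach evidentiality inferred uch- → uchtu.
Attach polarity affirmative -pul → uchtupul.
Attach mood optative o- → ouchtupul.
Vowel harmony: no change.
Apply vowel deletion: ouchtupul → uchtupul.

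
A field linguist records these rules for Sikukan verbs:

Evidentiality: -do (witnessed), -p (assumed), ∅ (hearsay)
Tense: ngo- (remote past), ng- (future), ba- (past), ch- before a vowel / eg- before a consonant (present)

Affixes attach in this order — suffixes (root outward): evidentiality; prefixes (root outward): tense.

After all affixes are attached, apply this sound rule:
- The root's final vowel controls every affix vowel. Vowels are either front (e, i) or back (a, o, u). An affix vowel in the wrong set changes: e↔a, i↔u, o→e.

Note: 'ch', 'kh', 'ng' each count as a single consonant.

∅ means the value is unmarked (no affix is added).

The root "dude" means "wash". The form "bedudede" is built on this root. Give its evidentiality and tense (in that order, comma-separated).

witnessed, past

Segment: ba-dude-do.
evidentiality: -do → witnessed.
tense: ba- → past.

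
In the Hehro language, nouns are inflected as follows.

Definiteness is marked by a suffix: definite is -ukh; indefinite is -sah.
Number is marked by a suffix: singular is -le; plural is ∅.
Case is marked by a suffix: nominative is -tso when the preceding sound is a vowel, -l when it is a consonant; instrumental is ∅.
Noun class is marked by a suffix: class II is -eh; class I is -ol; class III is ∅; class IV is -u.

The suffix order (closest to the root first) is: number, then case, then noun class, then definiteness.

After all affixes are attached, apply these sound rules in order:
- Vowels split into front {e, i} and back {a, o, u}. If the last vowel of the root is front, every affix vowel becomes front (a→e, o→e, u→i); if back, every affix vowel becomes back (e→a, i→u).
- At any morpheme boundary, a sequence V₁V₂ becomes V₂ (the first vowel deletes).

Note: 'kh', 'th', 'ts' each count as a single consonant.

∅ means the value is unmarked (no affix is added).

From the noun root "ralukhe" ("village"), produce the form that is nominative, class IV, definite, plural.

number = plural: zero marking, form stays ralukhe.
Attach case nominative -tso (after vowel 'e') → ralukhetso.
Attach noun class class IV -u → ralukhetsou.
Attach definiteness definite -ukh → ralukhetsouukh.
Apply vowel harmony: ralukhetsouukh → ralukhetseiikh.
Apply vowel deletion: ralukhetseiikh → ralukhetsikh.

ralukhetsikh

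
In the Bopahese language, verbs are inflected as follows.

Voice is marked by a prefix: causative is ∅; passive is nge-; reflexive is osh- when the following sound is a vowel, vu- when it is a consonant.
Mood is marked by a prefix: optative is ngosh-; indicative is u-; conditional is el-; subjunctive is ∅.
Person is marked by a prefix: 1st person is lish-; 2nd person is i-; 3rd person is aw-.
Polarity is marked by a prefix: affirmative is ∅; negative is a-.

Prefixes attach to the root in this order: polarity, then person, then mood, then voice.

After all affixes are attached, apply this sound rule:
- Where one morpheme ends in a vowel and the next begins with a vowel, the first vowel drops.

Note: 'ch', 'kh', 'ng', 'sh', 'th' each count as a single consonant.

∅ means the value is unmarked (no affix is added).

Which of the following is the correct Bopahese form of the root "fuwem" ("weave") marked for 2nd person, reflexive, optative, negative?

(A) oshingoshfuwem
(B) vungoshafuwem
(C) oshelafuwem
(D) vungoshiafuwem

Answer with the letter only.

Attach polarity negative a- → afuwem.
Attach person 2nd person i- → iafuwem.
Attach mood optative ngosh- → ngoshiafuwem.
Attach voice reflexive vu- (before consonant 'ng') → vungoshiafuwem.
Apply vowel deletion: vungoshiafuwem → vungoshafuwem.
So the correct form is vungoshafuwem, option (B).
(D) vungoshiafuwem is wrong: it fails to apply the sound rule(s).
(A) oshingoshfuwem is wrong: it has the affixes in the wrong order.
(C) oshelafuwem is wrong: it uses conditional instead of optative for mood.

B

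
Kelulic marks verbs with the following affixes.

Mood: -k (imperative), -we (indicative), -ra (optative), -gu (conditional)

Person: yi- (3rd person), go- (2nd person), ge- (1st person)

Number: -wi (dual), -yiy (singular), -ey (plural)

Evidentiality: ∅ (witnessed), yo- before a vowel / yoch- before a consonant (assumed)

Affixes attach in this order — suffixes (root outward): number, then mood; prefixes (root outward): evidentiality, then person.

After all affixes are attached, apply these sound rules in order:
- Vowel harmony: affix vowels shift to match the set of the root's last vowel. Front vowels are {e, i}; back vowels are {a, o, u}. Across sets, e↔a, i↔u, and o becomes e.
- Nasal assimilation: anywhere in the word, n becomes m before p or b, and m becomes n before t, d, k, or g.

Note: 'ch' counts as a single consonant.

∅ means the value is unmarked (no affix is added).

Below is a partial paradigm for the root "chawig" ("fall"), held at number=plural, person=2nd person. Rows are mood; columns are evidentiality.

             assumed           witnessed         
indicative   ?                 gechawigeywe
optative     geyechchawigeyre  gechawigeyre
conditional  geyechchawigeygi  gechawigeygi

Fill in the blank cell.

geyechchawigeywe

Attach evidentiality assumed yoch- (before consonant 'ch') → yochchawig.
Attach number plural -ey → yochchawigey.
Attach person 2nd person go- → goyochchawigey.
Attach mood indicative -we → goyochchawigeywe.
Apply vowel harmony: goyochchawigeywe → geyechchawigeywe.
Nasal assimilation: no change.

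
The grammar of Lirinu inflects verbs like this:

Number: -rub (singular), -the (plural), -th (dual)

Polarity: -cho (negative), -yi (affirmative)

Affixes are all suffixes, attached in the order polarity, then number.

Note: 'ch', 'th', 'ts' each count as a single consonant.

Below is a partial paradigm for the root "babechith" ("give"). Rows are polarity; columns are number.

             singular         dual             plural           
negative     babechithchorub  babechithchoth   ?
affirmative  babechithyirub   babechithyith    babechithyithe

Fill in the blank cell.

babechithchothe

Attach polarity negative -cho → babechithcho.
Attach number plural -the → babechithchothe.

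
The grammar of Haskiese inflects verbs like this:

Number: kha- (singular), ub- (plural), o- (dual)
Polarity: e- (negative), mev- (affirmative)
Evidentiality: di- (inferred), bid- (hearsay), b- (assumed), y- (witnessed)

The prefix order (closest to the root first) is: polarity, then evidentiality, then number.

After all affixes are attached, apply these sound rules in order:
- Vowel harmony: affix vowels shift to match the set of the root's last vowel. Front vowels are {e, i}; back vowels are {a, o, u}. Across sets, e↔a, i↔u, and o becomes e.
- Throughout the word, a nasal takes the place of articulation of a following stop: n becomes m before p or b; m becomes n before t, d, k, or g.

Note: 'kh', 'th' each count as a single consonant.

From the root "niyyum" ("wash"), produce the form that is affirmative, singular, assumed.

Attach polarity affirmative mev- → mevniyyum.
Attach evidentiality assumed b- → bmevniyyum.
Attach number singular kha- → khabmevniyyum.
Apply vowel harmony: khabmevniyyum → khabmavniyyum.
Nasal assimilation: no change.

khabmavniyyum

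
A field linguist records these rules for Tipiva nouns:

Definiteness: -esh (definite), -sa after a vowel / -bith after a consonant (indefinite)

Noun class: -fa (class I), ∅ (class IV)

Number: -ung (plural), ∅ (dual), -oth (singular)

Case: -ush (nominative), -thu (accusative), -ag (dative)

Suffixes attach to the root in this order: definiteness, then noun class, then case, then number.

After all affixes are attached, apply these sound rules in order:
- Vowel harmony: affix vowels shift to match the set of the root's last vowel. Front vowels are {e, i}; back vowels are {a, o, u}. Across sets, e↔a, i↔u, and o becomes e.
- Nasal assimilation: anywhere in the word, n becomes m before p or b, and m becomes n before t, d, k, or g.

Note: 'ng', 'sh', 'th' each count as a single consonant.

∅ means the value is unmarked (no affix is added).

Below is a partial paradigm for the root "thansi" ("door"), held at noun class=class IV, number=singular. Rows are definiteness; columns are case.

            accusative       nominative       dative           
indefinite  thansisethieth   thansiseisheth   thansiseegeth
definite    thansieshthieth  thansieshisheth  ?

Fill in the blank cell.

thansieshegeth

Attach definiteness definite -esh → thansiesh.
noun class = class IV: zero marking, form stays thansiesh.
Attach case dative -ag → thansieshag.
Attach number singular -oth → thansieshagoth.
Apply vowel harmony: thansieshagoth → thansieshegeth.
Nasal assimilation: no change.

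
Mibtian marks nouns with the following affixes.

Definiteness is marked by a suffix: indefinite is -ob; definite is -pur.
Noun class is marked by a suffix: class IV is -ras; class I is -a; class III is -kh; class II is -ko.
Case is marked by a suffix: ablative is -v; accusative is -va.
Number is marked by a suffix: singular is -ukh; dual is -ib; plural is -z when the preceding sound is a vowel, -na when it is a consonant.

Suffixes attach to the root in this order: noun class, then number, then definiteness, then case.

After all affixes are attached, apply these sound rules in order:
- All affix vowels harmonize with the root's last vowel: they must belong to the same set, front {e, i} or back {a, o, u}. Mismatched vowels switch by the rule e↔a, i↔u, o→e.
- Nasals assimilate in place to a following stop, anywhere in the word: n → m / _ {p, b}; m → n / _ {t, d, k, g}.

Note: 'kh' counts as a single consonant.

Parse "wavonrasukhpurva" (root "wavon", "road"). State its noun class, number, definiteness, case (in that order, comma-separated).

class IV, singular, definite, accusative

Segment: wavon-ras-ukh-pur-va.
noun class: -ras → class IV.
number: -ukh → singular.
definiteness: -pur → definite.
case: -va → accusative.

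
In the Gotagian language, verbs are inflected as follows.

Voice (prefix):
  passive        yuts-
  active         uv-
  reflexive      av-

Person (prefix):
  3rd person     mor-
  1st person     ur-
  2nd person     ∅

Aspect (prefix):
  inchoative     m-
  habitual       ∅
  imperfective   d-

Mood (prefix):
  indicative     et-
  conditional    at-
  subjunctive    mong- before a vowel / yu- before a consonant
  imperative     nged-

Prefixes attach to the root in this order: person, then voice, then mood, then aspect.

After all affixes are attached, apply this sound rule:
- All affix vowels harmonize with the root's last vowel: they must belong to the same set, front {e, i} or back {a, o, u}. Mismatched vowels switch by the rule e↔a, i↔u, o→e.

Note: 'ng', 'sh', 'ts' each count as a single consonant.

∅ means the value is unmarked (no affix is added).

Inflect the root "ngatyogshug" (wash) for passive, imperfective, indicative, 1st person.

Attach person 1st person ur- → urngatyogshug.
Attach voice passive yuts- → yutsurngatyogshug.
Attach mood indicative et- → etyutsurngatyogshug.
Attach aspect imperfective d- → detyutsurngatyogshug.
Apply vowel harmony: detyutsurngatyogshug → datyutsurngatyogshug.

datyutsurngatyogshug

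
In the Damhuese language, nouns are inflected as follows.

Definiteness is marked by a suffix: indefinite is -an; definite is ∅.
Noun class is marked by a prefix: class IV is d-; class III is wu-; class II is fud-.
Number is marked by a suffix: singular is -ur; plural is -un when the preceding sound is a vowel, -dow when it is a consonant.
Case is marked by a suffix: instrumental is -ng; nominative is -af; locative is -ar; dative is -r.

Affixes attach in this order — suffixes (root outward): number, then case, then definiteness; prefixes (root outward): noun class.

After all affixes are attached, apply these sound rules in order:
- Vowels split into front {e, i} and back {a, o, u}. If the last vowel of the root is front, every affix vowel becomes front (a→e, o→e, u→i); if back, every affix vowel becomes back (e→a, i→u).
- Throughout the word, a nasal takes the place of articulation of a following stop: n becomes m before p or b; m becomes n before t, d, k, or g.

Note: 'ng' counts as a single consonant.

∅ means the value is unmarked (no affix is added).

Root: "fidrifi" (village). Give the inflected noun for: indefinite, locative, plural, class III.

wifidrifiineren

Attach number plural -un (after vowel 'i') → fidrifiun.
Attach case locative -ar → fidrifiunar.
Attach definiteness indefinite -an → fidrifiunaran.
Attach noun class class III wu- → wufidrifiunaran.
Apply vowel harmony: wufidrifiunaran → wifidrifiineren.
Nasal assimilation: no change.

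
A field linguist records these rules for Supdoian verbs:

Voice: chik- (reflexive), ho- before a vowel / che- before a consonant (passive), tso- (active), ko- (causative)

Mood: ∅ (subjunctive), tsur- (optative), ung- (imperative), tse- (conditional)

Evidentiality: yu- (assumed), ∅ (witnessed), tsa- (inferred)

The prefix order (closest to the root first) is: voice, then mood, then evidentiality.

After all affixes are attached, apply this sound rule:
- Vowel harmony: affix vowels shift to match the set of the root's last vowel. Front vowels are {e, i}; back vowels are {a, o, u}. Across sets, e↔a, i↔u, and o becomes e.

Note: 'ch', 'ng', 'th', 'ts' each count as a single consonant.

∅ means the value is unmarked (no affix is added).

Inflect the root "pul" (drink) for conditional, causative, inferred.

Attach voice causative ko- → kopul.
Attach mood conditional tse- → tsekopul.
Attach evidentiality inferred tsa- → tsatsekopul.
Apply vowel harmony: tsatsekopul → tsatsakopul.

tsatsakopul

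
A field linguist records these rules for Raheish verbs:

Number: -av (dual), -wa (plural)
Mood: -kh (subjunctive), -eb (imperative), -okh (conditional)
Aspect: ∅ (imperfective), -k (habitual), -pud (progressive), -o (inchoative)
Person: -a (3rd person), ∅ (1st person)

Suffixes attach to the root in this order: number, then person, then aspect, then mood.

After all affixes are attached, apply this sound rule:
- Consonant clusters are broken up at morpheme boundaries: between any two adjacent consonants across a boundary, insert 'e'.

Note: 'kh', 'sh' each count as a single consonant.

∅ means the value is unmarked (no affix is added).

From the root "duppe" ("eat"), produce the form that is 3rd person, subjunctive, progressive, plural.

duppewaapudekh

Attach number plural -wa → duppewa.
Attach person 3rd person -a → duppewaa.
Attach aspect progressive -pud → duppewaapud.
Attach mood subjunctive -kh → duppewaapudkh.
Apply epenthesis: duppewaapudkh → duppewaapudekh.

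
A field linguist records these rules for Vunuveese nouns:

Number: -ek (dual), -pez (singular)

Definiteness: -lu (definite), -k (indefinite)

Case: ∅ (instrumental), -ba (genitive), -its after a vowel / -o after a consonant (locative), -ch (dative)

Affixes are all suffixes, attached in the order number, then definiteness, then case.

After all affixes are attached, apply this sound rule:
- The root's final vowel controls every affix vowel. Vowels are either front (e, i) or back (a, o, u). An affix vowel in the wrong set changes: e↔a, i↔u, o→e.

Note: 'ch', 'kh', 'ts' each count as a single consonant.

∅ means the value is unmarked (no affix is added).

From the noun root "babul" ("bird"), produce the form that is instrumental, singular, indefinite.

Attach number singular -pez → babulpez.
Attach definiteness indefinite -k → babulpezk.
case = instrumental: zero marking, form stays babulpezk.
Apply vowel harmony: babulpezk → babulpazk.

babulpazk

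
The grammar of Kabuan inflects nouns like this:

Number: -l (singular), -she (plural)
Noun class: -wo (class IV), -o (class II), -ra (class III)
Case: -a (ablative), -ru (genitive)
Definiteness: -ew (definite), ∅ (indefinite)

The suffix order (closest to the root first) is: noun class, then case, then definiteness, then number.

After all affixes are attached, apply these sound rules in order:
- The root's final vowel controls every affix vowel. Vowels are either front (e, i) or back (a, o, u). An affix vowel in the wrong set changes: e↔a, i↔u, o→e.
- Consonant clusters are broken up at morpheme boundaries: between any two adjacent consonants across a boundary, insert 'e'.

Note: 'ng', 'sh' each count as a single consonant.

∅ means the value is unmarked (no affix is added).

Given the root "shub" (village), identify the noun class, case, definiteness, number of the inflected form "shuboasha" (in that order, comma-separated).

Segment: shub-o-a-she.
noun class: -o → class II.
case: -a → ablative.
definiteness: ∅ → indefinite.
number: -she → plural.

class II, ablative, indefinite, plural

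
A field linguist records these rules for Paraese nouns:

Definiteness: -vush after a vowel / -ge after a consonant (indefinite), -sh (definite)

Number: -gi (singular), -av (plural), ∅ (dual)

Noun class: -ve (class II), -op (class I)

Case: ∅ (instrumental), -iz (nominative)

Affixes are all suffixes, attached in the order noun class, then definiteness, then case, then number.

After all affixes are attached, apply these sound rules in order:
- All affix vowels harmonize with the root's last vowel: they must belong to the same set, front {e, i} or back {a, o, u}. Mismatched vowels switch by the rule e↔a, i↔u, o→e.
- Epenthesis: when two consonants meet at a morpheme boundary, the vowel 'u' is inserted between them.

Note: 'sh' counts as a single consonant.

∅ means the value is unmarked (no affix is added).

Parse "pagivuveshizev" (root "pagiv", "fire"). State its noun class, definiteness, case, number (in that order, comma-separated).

Segment: pagiv-ve-sh-iz-av.
noun class: -ve → class II.
definiteness: -sh → definite.
case: -iz → nominative.
number: -av → plural.

class II, definite, nominative, plural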